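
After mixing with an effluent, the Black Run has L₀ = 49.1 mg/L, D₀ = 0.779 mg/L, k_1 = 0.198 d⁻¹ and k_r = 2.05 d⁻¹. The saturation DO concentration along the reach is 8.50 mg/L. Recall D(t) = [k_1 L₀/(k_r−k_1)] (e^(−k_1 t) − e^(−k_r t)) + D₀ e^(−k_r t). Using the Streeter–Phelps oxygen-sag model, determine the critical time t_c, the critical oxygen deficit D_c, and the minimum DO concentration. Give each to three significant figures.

t_c ≈ 1.18 d; D_c ≈ 3.76 mg/L; min DO ≈ 4.74 mg/L

At the critical point dD/dt = 0, so k_1 L₀ e^(−k_1 t) = k_r D. Substituting D(t) from the Streeter–Phelps equation and solving for t gives
t_c = ln[(k_r/k_1)(1 − D₀(k_r−k_1)/(k_1 L₀))] / (k_r−k_1).
Here k_r−k_1 = 1.852 d⁻¹ and 1 − D₀(k_r−k_1)/(k_1 L₀) = 1 − 0.779×1.852/(0.198×49.1) = 0.8516, so
t_c = ln(10.35 × 0.8516) / 1.852 = 2.177 / 1.852 = 1.175 d.
L(t_c) = L₀ e^(−k_1 t_c) = 49.1 × 0.7924 = 38.91 mg/L, and at the critical point k_r D_c = k_1 L, so D_c = (0.198/2.05) × 38.91 = 3.758 mg/L.
Minimum DO = C_s − D_c = 8.50 − 3.758 = 4.742 mg/L.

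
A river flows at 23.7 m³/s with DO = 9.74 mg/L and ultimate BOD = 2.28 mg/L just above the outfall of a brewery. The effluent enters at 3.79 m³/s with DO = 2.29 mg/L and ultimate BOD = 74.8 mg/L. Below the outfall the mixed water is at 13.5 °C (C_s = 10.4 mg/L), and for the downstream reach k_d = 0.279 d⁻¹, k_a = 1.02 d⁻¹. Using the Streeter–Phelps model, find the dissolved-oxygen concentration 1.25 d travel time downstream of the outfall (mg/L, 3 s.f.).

Mixed DO = (23.7×9.74 + 3.79×2.29)/(23.7+3.79) = 239.5/27.49 = 8.713 mg/L.
Mixed L₀ = (23.7×2.28 + 3.79×74.8)/(27.49) = 337.5/27.49 = 12.28 mg/L.
Initial deficit D₀ = C_s − DO₀ = 10.4 − 8.713 = 1.687 mg/L.
D(1.25) = [0.279×12.28/(1.02−0.279)](e^(−0.279×1.25) − e^(−1.02×1.25)) + 1.687 e^(−1.02×1.25)
= 4.623 × (0.7056 − 0.2794) + 1.687 × 0.2794 = 2.441 mg/L.
DO = 10.4 − 2.441 = 7.959 mg/L.

DO ≈ 7.96 mg/L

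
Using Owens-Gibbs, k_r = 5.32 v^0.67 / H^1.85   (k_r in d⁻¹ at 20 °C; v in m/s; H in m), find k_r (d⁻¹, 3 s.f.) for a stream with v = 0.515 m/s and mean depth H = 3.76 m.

k_r = 5.32 × 0.515^0.67 / 3.76^1.85 = 5.32 × 0.6411 / 11.59 = 0.2943 d⁻¹.

k_r ≈ 0.294 d⁻¹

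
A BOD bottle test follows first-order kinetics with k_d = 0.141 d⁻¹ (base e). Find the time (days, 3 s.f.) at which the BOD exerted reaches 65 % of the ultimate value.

t ≈ 7.45 d

y/L₀ = 1 − e^(−k_d t) = 0.65 ⇒ e^(−k_d t) = 0.350
t = −ln(0.350) / 0.141 = 1.050 / 0.141 = 7.446 d.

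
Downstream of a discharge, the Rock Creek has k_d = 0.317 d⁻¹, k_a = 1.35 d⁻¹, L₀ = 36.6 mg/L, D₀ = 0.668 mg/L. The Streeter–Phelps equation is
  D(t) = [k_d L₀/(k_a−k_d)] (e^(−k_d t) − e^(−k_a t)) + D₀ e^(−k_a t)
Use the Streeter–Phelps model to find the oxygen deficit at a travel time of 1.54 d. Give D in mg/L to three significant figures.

k_d L₀/(k_a−k_d) = 0.317×36.6/(1.35−0.317) = 11.60/1.033 = 11.23 mg/L.
e^(−k_d t) = e^(−0.317×1.540) = 0.6137; e^(−k_a t) = e^(−1.35×1.540) = 0.1251.
D = 11.23 × (0.6137 − 0.1251) + 0.668 × 0.1251 = 5.489 + 0.08354 = 5.572 mg/L.

D ≈ 5.57 mg/L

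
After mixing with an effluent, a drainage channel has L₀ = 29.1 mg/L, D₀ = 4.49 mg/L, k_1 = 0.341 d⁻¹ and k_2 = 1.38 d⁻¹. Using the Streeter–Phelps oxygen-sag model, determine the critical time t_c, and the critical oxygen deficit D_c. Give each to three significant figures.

t_c ≈ 0.734 d; D_c ≈ 5.60 mg/L

t_c = [1/(k_2−k_1)] ln[(k_2/k_1)(1 − D₀(k_2−k_1)/(k_1 L₀))]
= [1/(1.38−0.341)] ln[(1.38/0.341)(1 − 4.49×1.039/(0.341×29.1))]
= (1/1.039) ln[4.047 × 0.5299] = 0.9625 × ln(2.144) = 0.9625 × 0.7628 = 0.7342 d.
D_c = (k_1/k_2) L₀ e^(−k_1 t_c) = (0.341/1.38) × 29.1 × e^(−0.341×0.7342) = 0.2471 × 29.1 × 0.7785 = 5.598 mg/L.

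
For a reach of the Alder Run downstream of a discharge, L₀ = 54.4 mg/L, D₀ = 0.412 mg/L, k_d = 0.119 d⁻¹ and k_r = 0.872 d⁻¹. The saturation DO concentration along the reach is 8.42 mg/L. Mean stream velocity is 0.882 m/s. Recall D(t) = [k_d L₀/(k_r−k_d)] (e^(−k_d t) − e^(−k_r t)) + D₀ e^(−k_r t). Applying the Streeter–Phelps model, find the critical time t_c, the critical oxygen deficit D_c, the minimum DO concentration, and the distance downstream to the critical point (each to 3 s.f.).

At the critical point dD/dt = 0, so k_d L₀ e^(−k_d t) = k_r D. Substituting D(t) from the Streeter–Phelps equation and solving for t gives
t_c = ln[(k_r/k_d)(1 − D₀(k_r−k_d)/(k_d L₀))] / (k_r−k_d).
Here k_r−k_d = 0.7530 d⁻¹ and 1 − D₀(k_r−k_d)/(k_d L₀) = 1 − 0.412×0.7530/(0.119×54.4) = 0.9521, so
t_c = ln(7.328 × 0.9521) / 0.7530 = 1.943 / 0.7530 = 2.580 d.
L(t_c) = L₀ e^(−k_d t_c) = 54.4 × 0.7357 = 40.02 mg/L, and at the critical point k_r D_c = k_d L, so D_c = (0.119/0.872) × 40.02 = 5.461 mg/L.
Minimum DO = C_s − D_c = 8.42 − 5.461 = 2.959 mg/L.
x_c = v t_c = 0.882 m/s × 2.580 d × 86400 s/d = 196600 m ≈ 197 km.

t_c ≈ 2.58 d; D_c ≈ 5.46 mg/L; min DO ≈ 2.96 mg/L; x_c ≈ 197 km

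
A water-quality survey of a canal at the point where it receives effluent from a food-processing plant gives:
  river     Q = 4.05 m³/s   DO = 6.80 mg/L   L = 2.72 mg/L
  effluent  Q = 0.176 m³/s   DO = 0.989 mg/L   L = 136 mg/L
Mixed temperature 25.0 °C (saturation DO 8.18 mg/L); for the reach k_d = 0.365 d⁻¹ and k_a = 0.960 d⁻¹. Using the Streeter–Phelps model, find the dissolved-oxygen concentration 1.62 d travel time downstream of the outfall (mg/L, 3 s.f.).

DO ≈ 6.10 mg/L

Mixed DO = (4.05×6.80 + 0.176×0.989)/(4.05+0.176) = 27.71/4.226 = 6.558 mg/L.
Mixed L₀ = (4.05×2.72 + 0.176×136)/(4.226) = 34.95/4.226 = 8.271 mg/L.
Initial deficit D₀ = C_s − DO₀ = 8.18 − 6.558 = 1.622 mg/L.
D(1.62) = [0.365×8.271/(0.960−0.365)](e^(−0.365×1.62) − e^(−0.960×1.62)) + 1.622 e^(−0.960×1.62)
= 5.074 × (0.5536 − 0.2111) + 1.622 × 0.2111 = 2.080 mg/L.
DO = 8.18 − 2.080 = 6.100 mg/L.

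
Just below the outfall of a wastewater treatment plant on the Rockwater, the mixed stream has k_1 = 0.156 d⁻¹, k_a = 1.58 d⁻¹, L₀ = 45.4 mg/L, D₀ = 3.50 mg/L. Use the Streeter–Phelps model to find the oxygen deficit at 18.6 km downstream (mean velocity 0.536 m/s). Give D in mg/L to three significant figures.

Travel time t = x/v = 18.6 km / (0.536 m/s) = 18600 m / 0.536 m/s = 34700 s = 0.4016 d.
k_1 L₀/(k_a−k_1) = 0.156×45.4/(1.58−0.156) = 7.082/1.424 = 4.974 mg/L.
e^(−k_1 t) = e^(−0.156×0.4016) = 0.9393; e^(−k_a t) = e^(−1.58×0.4016) = 0.5302.
D = 4.974 × (0.9393 − 0.5302) + 3.50 × 0.5302 = 2.035 + 1.856 = 3.890 mg/L.

D ≈ 3.89 mg/L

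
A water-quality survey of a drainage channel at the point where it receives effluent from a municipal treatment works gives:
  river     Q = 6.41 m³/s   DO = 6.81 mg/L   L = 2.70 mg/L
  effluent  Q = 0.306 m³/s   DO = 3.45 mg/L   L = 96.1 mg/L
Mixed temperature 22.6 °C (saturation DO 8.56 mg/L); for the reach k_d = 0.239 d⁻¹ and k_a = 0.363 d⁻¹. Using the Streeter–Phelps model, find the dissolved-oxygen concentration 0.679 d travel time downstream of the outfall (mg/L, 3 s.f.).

Mixed DO = (6.41×6.81 + 0.306×3.45)/(6.41+0.306) = 44.71/6.716 = 6.657 mg/L.
Mixed L₀ = (6.41×2.70 + 0.306×96.1)/(6.716) = 46.71/6.716 = 6.956 mg/L.
Initial deficit D₀ = C_s − DO₀ = 8.56 − 6.657 = 1.903 mg/L.
D(0.679) = [0.239×6.956/(0.363−0.239)](e^(−0.239×0.679) − e^(−0.363×0.679)) + 1.903 e^(−0.363×0.679)
= 13.41 × (0.8502 − 0.7815) + 1.903 × 0.7815 = 2.408 mg/L.
DO = 8.56 − 2.408 = 6.152 mg/L.

DO ≈ 6.15 mg/L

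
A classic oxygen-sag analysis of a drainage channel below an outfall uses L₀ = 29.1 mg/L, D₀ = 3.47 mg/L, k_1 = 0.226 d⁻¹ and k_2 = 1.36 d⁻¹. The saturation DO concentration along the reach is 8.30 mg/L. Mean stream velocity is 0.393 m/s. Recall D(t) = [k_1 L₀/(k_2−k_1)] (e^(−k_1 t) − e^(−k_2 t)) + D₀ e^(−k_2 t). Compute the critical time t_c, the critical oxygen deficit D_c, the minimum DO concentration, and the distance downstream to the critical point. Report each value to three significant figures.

t_c = [1/(k_2−k_1)] ln[(k_2/k_1)(1 − D₀(k_2−k_1)/(k_1 L₀))]
= [1/(1.36−0.226)] ln[(1.36/0.226)(1 − 3.47×1.134/(0.226×29.1))]
= (1/1.134) ln[6.018 × 0.4017] = 0.8818 × ln(2.417) = 0.8818 × 0.8826 = 0.7783 d.
D_c = (k_1/k_2) L₀ e^(−k_1 t_c) = (0.226/1.36) × 29.1 × e^(−0.226×0.7783) = 0.1662 × 29.1 × 0.8387 = 4.056 mg/L.
Minimum DO = C_s − D_c = 8.30 − 4.056 = 4.244 mg/L.
x_c = v t_c = 0.393 m/s × 0.7783 d × 86400 s/d = 26430 m ≈ 26.4 km.

t_c ≈ 0.778 d; D_c ≈ 4.06 mg/L; min DO ≈ 4.24 mg/L; x_c ≈ 26.4 km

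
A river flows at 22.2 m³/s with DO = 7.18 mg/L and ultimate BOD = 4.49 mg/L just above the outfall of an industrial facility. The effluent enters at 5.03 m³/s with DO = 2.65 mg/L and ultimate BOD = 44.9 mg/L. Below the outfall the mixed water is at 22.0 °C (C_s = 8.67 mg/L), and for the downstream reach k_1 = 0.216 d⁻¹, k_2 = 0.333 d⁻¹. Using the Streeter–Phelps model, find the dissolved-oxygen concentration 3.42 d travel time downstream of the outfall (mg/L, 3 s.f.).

DO ≈ 4.45 mg/L

Mixed DO = (22.2×7.18 + 5.03×2.65)/(22.2+5.03) = 172.7/27.23 = 6.343 mg/L.
Mixed L₀ = (22.2×4.49 + 5.03×44.9)/(27.23) = 325.5/27.23 = 11.95 mg/L.
Initial deficit D₀ = C_s − DO₀ = 8.67 − 6.343 = 2.327 mg/L.
D(3.42) = [0.216×11.95/(0.333−0.216)](e^(−0.216×3.42) − e^(−0.333×3.42)) + 2.327 e^(−0.333×3.42)
= 22.07 × (0.4777 − 0.3202) + 2.327 × 0.3202 = 4.222 mg/L.
DO = 8.67 − 4.222 = 4.448 mg/L.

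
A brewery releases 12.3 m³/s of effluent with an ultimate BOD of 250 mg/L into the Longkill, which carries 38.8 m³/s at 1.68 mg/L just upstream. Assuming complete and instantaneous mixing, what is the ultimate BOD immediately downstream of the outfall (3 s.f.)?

61.5 mg/L

Flow-weighted mixing: C = (Q_r C_r + Q_w C_w)/(Q_r + Q_w)
= (38.8×1.68 + 12.3×250)/(38.8 + 12.3) = 3140/51.10 = 61.45 mg/L.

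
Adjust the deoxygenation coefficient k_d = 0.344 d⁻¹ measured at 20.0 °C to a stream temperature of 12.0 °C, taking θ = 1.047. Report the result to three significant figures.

k_d ≈ 0.238 d⁻¹

k_d(T₂) = k_d(T₁) · θ^(T₂−T₁) = 0.344 × 1.047^(12.0−20.0)
= 0.344 × 1.047^-8.00 = 0.344 × 0.6925 = 0.2382 d⁻¹.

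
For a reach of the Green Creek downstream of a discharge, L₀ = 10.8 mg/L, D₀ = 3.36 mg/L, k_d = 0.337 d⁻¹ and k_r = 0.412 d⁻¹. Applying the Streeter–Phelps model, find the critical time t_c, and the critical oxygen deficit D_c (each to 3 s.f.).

t_c ≈ 1.72 d; D_c ≈ 4.94 mg/L

With k_r/k_d = 1.223 and 1 − D₀(k_r−k_d)/(k_d L₀) = 0.9308,
t_c = ln(1.223 × 0.9308) / (0.412 − 0.337) = ln(1.138) / 0.07500 = 0.1292/0.07500 = 1.723 d.
L(t_c) = L₀ e^(−k_d t_c) = 10.8 × 0.5596 = 6.044 mg/L, and at the critical point k_r D_c = k_d L, so D_c = (0.337/0.412) × 6.044 = 4.944 mg/L.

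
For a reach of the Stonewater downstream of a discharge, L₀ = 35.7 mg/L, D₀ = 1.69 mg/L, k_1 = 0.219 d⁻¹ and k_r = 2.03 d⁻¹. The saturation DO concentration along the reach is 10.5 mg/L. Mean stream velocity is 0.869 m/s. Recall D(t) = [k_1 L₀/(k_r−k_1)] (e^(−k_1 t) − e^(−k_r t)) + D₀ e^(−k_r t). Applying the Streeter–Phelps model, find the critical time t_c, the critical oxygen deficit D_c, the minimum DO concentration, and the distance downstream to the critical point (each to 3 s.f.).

At the critical point dD/dt = 0, so k_1 L₀ e^(−k_1 t) = k_r D. Substituting D(t) from the Streeter–Phelps equation and solving for t gives
t_c = ln[(k_r/k_1)(1 − D₀(k_r−k_1)/(k_1 L₀))] / (k_r−k_1).
Here k_r−k_1 = 1.811 d⁻¹ and 1 − D₀(k_r−k_1)/(k_1 L₀) = 1 − 1.69×1.811/(0.219×35.7) = 0.6085, so
t_c = ln(9.269 × 0.6085) / 1.811 = 1.730 / 1.811 = 0.9553 d.
L(t_c) = L₀ e^(−k_1 t_c) = 35.7 × 0.8112 = 28.96 mg/L, and at the critical point k_r D_c = k_1 L, so D_c = (0.219/2.03) × 28.96 = 3.124 mg/L.
Minimum DO = C_s − D_c = 10.5 − 3.124 = 7.376 mg/L.
x_c = v t_c = 0.869 m/s × 0.9553 d × 86400 s/d = 71720 m ≈ 71.7 km.

t_c ≈ 0.955 d; D_c ≈ 3.12 mg/L; min DO ≈ 7.38 mg/L; x_c ≈ 71.7 km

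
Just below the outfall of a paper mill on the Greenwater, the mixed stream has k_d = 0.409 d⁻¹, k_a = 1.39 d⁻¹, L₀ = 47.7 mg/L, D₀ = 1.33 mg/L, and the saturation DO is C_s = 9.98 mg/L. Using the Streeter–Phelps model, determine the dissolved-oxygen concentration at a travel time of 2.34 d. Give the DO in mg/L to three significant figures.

k_d L₀/(k_a−k_d) = 0.409×47.7/(1.39−0.409) = 19.51/0.9810 = 19.89 mg/L.
e^(−k_d t) = e^(−0.409×2.340) = 0.3840; e^(−k_a t) = e^(−1.39×2.340) = 0.03867.
D = 19.89 × (0.3840 − 0.03867) + 1.33 × 0.03867 = 6.868 + 0.05144 = 6.919 mg/L.
DO = C_s − D = 9.98 − 6.919 = 3.061 mg/L.

DO ≈ 3.06 mg/L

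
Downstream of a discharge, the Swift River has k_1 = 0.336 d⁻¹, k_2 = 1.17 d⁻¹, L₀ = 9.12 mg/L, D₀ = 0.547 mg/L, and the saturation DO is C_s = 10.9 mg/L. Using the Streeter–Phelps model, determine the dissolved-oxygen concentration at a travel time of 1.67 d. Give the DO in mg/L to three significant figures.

k_1 L₀/(k_2−k_1) = 0.336×9.12/(1.17−0.336) = 3.064/0.8340 = 3.674 mg/L.
e^(−k_1 t) = e^(−0.336×1.670) = 0.5706; e^(−k_2 t) = e^(−1.17×1.670) = 0.1417.
D = 3.674 × (0.5706 − 0.1417) + 0.547 × 0.1417 = 1.576 + 0.07752 = 1.653 mg/L.
DO = C_s − D = 10.9 − 1.653 = 9.247 mg/L.

DO ≈ 9.25 mg/L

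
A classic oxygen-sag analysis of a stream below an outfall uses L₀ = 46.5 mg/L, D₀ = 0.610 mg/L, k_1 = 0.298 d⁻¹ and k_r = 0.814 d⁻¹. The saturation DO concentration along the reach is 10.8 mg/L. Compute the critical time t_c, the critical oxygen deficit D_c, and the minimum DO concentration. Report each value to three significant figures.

t_c = [1/(k_r−k_1)] ln[(k_r/k_1)(1 − D₀(k_r−k_1)/(k_1 L₀))]
= [1/(0.814−0.298)] ln[(0.814/0.298)(1 − 0.610×0.5160/(0.298×46.5))]
= (1/0.5160) ln[2.732 × 0.9773] = 1.938 × ln(2.669) = 1.938 × 0.9819 = 1.903 d.
D_c = (k_1/k_r) L₀ e^(−k_1 t_c) = (0.298/0.814) × 46.5 × e^(−0.298×1.903) = 0.3661 × 46.5 × 0.5672 = 9.655 mg/L.
Minimum DO = C_s − D_c = 10.8 − 9.655 = 1.145 mg/L.

t_c ≈ 1.90 d; D_c ≈ 9.66 mg/L; min DO ≈ 1.14 mg/L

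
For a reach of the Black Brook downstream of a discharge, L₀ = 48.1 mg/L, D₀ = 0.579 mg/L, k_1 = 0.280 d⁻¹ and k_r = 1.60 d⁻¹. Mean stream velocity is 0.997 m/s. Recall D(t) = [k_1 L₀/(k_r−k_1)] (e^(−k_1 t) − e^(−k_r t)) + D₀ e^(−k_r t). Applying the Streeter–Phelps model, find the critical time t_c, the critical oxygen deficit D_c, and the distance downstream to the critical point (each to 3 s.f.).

t_c = [1/(k_r−k_1)] ln[(k_r/k_1)(1 − D₀(k_r−k_1)/(k_1 L₀))]
= [1/(1.60−0.280)] ln[(1.60/0.280)(1 − 0.579×1.320/(0.280×48.1))]
= (1/1.320) ln[5.714 × 0.9433] = 0.7576 × ln(5.390) = 0.7576 × 1.685 = 1.276 d.
D_c = (k_1/k_r) L₀ e^(−k_1 t_c) = (0.280/1.60) × 48.1 × e^(−0.280×1.276) = 0.1750 × 48.1 × 0.6995 = 5.888 mg/L.
x_c = v t_c = 0.997 m/s × 1.276 d × 86400 s/d = 109900 m ≈ 110 km.

t_c ≈ 1.28 d; D_c ≈ 5.89 mg/L; x_c ≈ 110 km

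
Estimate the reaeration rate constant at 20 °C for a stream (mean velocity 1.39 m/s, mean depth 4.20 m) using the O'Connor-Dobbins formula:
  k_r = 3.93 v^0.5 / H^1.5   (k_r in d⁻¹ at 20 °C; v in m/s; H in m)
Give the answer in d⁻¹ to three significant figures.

k_r ≈ 0.538 d⁻¹

k_r = 3.93 × 1.39^0.5 / 4.20^1.5 = 3.93 × 1.179 / 8.607 = 0.5383 d⁻¹.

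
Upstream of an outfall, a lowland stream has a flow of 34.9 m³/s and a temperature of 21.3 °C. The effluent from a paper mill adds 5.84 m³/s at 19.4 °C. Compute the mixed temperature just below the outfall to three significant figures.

21.0 °C

Flow-weighted mixing: C = (Q_r C_r + Q_w C_w)/(Q_r + Q_w)
= (34.9×21.3 + 5.84×19.4)/(34.9 + 5.84) = 856.7/40.74 = 21.03 °C.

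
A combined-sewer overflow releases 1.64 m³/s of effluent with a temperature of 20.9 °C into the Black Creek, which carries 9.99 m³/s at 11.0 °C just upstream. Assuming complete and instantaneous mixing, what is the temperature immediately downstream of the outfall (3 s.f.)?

Flow-weighted mixing: C = (Q_r C_r + Q_w C_w)/(Q_r + Q_w)
= (9.99×11.0 + 1.64×20.9)/(9.99 + 1.64) = 144.2/11.63 = 12.40 °C.

12.4 °C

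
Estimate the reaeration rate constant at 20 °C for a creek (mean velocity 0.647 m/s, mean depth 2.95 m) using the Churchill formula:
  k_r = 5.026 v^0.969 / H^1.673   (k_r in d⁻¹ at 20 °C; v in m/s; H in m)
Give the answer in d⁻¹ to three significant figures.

k_r = 5.026 × 0.647^0.969 / 2.95^1.673 = 5.026 × 0.6558 / 6.110 = 0.5395 d⁻¹.

k_r ≈ 0.539 d⁻¹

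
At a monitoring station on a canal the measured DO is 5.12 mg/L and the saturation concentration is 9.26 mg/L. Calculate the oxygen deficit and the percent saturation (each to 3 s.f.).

D ≈ 4.14 mg/L; 55.3 % saturation

D = C_s − C = 9.26 − 5.12 = 4.14 mg/L.
% saturation = 5.12/9.26 × 100 = 55.3 %.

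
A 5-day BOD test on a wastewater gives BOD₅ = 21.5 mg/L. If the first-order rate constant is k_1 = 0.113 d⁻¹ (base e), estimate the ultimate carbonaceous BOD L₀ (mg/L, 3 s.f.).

L₀ ≈ 49.8 mg/L

BOD₅ = L₀(1 − e^(−5k_1)) ⇒ L₀ = BOD₅ / (1 − e^(−5×0.113))
= 21.5 / (1 − 0.5684) = 21.5 / 0.4316 = 49.81 mg/L.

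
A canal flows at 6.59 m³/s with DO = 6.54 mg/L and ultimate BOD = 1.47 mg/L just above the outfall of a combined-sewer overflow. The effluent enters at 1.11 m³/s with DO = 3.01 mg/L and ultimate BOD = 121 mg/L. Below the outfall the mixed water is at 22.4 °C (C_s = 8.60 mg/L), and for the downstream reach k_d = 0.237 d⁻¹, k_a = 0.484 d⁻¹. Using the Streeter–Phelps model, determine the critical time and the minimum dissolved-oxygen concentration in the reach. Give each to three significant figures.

Mixed DO = (6.59×6.54 + 1.11×3.01)/(6.59+1.11) = 46.44/7.700 = 6.031 mg/L.
Mixed L₀ = (6.59×1.47 + 1.11×121)/(7.700) = 144.0/7.700 = 18.70 mg/L.
Initial deficit D₀ = C_s − DO₀ = 8.60 − 6.031 = 2.569 mg/L.
t_c = (1/0.2470) ln[(0.484/0.237)(1 − 2.569×0.2470/(0.237×18.70))] = 4.049 × ln(1.750) = 2.265 d.
D_c = (0.237/0.484) × 18.70 × e^(−0.237×2.265) = 0.4897 × 18.70 × 0.5846 = 5.353 mg/L.
Minimum DO = 8.60 − 5.353 = 3.247 mg/L.

t_c ≈ 2.27 d; minimum DO ≈ 3.25 mg/L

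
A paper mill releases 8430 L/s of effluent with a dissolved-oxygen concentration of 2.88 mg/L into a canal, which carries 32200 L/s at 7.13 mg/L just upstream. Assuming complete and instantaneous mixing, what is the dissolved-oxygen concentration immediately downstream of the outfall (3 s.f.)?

6.25 mg/L

Flow-weighted mixing: C = (Q_r C_r + Q_w C_w)/(Q_r + Q_w)
= (32200×7.13 + 8430×2.88)/(32200 + 8430) = 253900/40630 = 6.248 mg/L.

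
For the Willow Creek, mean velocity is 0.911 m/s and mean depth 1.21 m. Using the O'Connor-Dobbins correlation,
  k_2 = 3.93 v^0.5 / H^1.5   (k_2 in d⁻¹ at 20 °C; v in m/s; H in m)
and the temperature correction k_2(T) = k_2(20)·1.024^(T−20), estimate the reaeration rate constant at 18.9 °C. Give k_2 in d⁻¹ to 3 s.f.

k_2(20) = 3.93 × 0.911^0.5 / 1.21^1.5 = 3.93 × 0.9545 / 1.331 = 2.818 d⁻¹.
k_2(18.9) = 2.818 × 1.024^(18.9−20) = 2.818 × 0.9742 = 2.746 d⁻¹.

k_2 ≈ 2.75 d⁻¹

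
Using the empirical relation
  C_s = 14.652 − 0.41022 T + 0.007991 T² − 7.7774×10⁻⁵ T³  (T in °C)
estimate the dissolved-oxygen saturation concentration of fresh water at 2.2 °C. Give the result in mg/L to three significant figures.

C_s = 14.652 − 0.41022×2.2 + 0.007991×2.2² − 7.7774×10⁻⁵×2.2³ = 13.79 mg/L.

C_s ≈ 13.8 mg/L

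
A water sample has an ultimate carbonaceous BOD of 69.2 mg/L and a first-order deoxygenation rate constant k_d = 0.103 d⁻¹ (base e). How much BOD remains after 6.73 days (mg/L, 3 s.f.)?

L_t = L₀ e^(−k_d t) = 69.2 × e^(−0.103×6.73) = 69.2 × 0.5000 = 34.60 mg/L.

L ≈ 34.6 mg/L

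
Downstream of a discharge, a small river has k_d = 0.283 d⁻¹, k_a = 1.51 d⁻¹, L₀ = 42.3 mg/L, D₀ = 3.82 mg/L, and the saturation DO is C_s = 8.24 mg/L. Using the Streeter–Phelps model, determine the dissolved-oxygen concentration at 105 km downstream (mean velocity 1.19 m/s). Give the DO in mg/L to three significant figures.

Travel time t = x/v = 105 km / (1.19 m/s) = 105000 m / 1.19 m/s = 88240 s = 1.021 d.
k_d L₀/(k_a−k_d) = 0.283×42.3/(1.51−0.283) = 11.97/1.227 = 9.756 mg/L.
e^(−k_d t) = e^(−0.283×1.021) = 0.7490; e^(−k_a t) = e^(−1.51×1.021) = 0.2139.
D = 9.756 × (0.7490 − 0.2139) + 3.82 × 0.2139 = 5.220 + 0.8172 = 6.037 mg/L.
DO = C_s − D = 8.24 − 6.037 = 2.203 mg/L.

DO ≈ 2.20 mg/L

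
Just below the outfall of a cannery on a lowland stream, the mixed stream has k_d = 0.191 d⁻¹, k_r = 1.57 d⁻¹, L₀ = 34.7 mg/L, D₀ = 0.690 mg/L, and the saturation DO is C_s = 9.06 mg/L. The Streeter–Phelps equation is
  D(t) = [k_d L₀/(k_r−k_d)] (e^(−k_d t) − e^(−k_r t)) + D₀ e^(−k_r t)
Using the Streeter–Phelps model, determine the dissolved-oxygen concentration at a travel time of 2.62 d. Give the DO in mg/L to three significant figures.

DO ≈ 6.21 mg/L

k_d L₀/(k_r−k_d) = 0.191×34.7/(1.57−0.191) = 6.628/1.379 = 4.806 mg/L.
e^(−k_d t) = e^(−0.191×2.620) = 0.6063; e^(−k_r t) = e^(−1.57×2.620) = 0.01635.
D = 4.806 × (0.6063 − 0.01635) + 0.690 × 0.01635 = 2.835 + 0.01128 = 2.847 mg/L.
DO = C_s − D = 9.06 − 2.847 = 6.213 mg/L.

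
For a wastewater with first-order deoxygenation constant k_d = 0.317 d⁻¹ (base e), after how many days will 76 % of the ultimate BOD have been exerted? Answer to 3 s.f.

t ≈ 4.50 d

y/L₀ = 1 − e^(−k_d t) = 0.76 ⇒ e^(−k_d t) = 0.240
t = −ln(0.240) / 0.317 = 1.427 / 0.317 = 4.502 d.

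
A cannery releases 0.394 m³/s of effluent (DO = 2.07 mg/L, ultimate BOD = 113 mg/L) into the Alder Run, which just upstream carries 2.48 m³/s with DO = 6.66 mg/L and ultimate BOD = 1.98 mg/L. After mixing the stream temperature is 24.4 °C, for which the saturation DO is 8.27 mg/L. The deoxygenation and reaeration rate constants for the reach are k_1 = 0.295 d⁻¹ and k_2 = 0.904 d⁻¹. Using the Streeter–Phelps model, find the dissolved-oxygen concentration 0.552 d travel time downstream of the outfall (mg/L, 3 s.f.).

DO ≈ 4.89 mg/L

Mixed DO = (2.48×6.66 + 0.394×2.07)/(2.48+0.394) = 17.33/2.874 = 6.031 mg/L.
Mixed L₀ = (2.48×1.98 + 0.394×113)/(2.874) = 49.43/2.874 = 17.20 mg/L.
Initial deficit D₀ = C_s − DO₀ = 8.27 − 6.031 = 2.239 mg/L.
D(0.552) = [0.295×17.20/(0.904−0.295)](e^(−0.295×0.552) − e^(−0.904×0.552)) + 2.239 e^(−0.904×0.552)
= 8.332 × (0.8497 − 0.6071) + 2.239 × 0.6071 = 3.381 mg/L.
DO = 8.27 − 3.381 = 4.889 mg/L.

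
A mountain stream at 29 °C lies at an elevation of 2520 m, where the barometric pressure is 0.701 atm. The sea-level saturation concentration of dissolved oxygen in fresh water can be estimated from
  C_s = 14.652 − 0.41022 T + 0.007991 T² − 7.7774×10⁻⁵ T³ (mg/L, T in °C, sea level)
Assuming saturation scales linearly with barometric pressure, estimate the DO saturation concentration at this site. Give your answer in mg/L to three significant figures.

At sea level: C_s = 14.652 − 0.41022×29 + 0.007991×29² − 7.7774×10⁻⁵×29³ = 7.579 mg/L.
Pressure correction: C_s' = 7.579 × 0.701 = 5.313 mg/L.

C_s ≈ 5.31 mg/L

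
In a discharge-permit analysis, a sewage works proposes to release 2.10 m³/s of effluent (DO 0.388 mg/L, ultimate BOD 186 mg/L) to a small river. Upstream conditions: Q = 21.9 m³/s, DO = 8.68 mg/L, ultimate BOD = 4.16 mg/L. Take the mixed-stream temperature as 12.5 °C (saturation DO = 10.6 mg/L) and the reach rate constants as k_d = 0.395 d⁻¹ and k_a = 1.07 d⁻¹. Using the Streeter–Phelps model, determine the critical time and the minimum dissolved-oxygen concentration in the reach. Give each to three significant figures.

Mixed DO = (21.9×8.68 + 2.10×0.388)/(21.9+2.10) = 190.9/24.00 = 7.954 mg/L.
Mixed L₀ = (21.9×4.16 + 2.10×186)/(24.00) = 481.7/24.00 = 20.07 mg/L.
Initial deficit D₀ = C_s − DO₀ = 10.6 − 7.954 = 2.646 mg/L.
t_c = (1/0.6750) ln[(1.07/0.395)(1 − 2.646×0.6750/(0.395×20.07))] = 1.481 × ln(2.099) = 1.098 d.
D_c = (0.395/1.07) × 20.07 × e^(−0.395×1.098) = 0.3692 × 20.07 × 0.6480 = 4.802 mg/L.
Minimum DO = 10.6 − 4.802 = 5.798 mg/L.

t_c ≈ 1.10 d; minimum DO ≈ 5.80 mg/L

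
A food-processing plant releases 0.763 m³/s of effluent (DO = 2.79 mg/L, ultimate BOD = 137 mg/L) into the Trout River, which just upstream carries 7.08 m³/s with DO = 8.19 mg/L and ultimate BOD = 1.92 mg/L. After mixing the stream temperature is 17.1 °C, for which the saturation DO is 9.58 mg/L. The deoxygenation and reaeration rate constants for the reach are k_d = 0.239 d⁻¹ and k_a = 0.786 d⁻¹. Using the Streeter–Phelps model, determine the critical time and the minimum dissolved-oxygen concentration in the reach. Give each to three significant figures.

t_c ≈ 1.55 d; minimum DO ≈ 6.42 mg/L

Mixed DO = (7.08×8.19 + 0.763×2.79)/(7.08+0.763) = 60.11/7.843 = 7.665 mg/L.
Mixed L₀ = (7.08×1.92 + 0.763×137)/(7.843) = 118.1/7.843 = 15.06 mg/L.
Initial deficit D₀ = C_s − DO₀ = 9.58 − 7.665 = 1.915 mg/L.
t_c = (1/0.5470) ln[(0.786/0.239)(1 − 1.915×0.5470/(0.239×15.06))] = 1.828 × ln(2.332) = 1.548 d.
D_c = (0.239/0.786) × 15.06 × e^(−0.239×1.548) = 0.3041 × 15.06 × 0.6908 = 3.164 mg/L.
Minimum DO = 9.58 − 3.164 = 6.416 mg/L.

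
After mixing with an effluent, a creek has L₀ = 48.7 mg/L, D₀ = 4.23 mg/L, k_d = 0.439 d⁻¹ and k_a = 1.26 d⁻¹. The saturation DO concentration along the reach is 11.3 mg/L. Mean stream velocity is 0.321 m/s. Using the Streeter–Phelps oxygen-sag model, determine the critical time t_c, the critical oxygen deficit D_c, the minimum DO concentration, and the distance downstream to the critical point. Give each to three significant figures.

t_c ≈ 1.07 d; D_c ≈ 10.6 mg/L; min DO ≈ 0.685 mg/L; x_c ≈ 29.6 km

With k_a/k_d = 2.870 and 1 − D₀(k_a−k_d)/(k_d L₀) = 0.8376,
t_c = ln(2.870 × 0.8376) / (1.26 − 0.439) = ln(2.404) / 0.8210 = 0.8771/0.8210 = 1.068 d.
D_c = (k_d/k_a) L₀ e^(−k_d t_c) = (0.439/1.26) × 48.7 × e^(−0.439×1.068) = 0.3484 × 48.7 × 0.6256 = 10.62 mg/L.
Minimum DO = C_s − D_c = 11.3 − 10.62 = 0.6845 mg/L.
x_c = v t_c = 0.321 m/s × 1.068 d × 86400 s/d = 29630 m ≈ 29.6 km.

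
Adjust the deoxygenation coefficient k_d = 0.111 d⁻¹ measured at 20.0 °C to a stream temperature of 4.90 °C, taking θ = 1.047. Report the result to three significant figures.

k_d(T₂) = k_d(T₁) · θ^(T₂−T₁) = 0.111 × 1.047^(4.90−20.0)
= 0.111 × 1.047^-15.1 = 0.111 × 0.4998 = 0.05548 d⁻¹.

k_d ≈ 0.0555 d⁻¹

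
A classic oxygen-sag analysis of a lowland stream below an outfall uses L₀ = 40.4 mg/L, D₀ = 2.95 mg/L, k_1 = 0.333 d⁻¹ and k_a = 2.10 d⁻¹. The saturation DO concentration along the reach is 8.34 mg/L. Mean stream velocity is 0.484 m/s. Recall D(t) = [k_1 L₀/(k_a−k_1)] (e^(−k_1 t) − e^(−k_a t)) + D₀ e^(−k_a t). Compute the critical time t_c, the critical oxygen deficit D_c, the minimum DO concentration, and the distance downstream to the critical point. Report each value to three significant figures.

t_c = [1/(k_a−k_1)] ln[(k_a/k_1)(1 − D₀(k_a−k_1)/(k_1 L₀))]
= [1/(2.10−0.333)] ln[(2.10/0.333)(1 − 2.95×1.767/(0.333×40.4))]
= (1/1.767) ln[6.306 × 0.6125] = 0.5659 × ln(3.863) = 0.5659 × 1.351 = 0.7648 d.
L(t_c) = L₀ e^(−k_1 t_c) = 40.4 × 0.7752 = 31.32 mg/L, and at the critical point k_a D_c = k_1 L, so D_c = (0.333/2.10) × 31.32 = 4.966 mg/L.
Minimum DO = C_s − D_c = 8.34 − 4.966 = 3.374 mg/L.
x_c = v t_c = 0.484 m/s × 0.7648 d × 86400 s/d = 31980 m ≈ 32.0 km.

t_c ≈ 0.765 d; D_c ≈ 4.97 mg/L; min DO ≈ 3.37 mg/L; x_c ≈ 32.0 km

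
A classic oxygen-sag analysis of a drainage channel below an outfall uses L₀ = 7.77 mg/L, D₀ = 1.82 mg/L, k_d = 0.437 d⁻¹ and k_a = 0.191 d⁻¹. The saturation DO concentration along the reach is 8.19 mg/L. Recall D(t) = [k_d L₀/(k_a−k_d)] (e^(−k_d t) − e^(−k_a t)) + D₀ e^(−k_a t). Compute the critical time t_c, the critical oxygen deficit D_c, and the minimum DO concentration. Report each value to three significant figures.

With k_a/k_d = 0.4371 and 1 − D₀(k_a−k_d)/(k_d L₀) = 1.132,
t_c = ln(0.4371 × 1.132) / (0.191 − 0.437) = ln(0.4947) / -0.2460 = -0.7038/-0.2460 = 2.861 d.
D_c = (k_d/k_a) L₀ e^(−k_d t_c) = (0.437/0.191) × 7.77 × e^(−0.437×2.861) = 2.288 × 7.77 × 0.2864 = 5.092 mg/L.
Minimum DO = C_s − D_c = 8.19 − 5.092 = 3.098 mg/L.

t_c ≈ 2.86 d; D_c ≈ 5.09 mg/L; min DO ≈ 3.10 mg/L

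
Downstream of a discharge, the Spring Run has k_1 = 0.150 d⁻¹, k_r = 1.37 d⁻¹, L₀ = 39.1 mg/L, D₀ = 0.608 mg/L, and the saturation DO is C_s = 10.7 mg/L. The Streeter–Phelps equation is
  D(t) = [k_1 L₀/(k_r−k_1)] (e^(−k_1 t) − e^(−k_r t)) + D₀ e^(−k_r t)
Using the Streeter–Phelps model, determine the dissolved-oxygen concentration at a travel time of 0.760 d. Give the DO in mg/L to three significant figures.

k_1 L₀/(k_r−k_1) = 0.150×39.1/(1.37−0.150) = 5.865/1.220 = 4.807 mg/L.
e^(−k_1 t) = e^(−0.150×0.7600) = 0.8923; e^(−k_r t) = e^(−1.37×0.7600) = 0.3530.
D = 4.807 × (0.8923 − 0.3530) + 0.608 × 0.3530 = 2.592 + 0.2146 = 2.807 mg/L.
DO = C_s − D = 10.7 − 2.807 = 7.893 mg/L.

DO ≈ 7.89 mg/L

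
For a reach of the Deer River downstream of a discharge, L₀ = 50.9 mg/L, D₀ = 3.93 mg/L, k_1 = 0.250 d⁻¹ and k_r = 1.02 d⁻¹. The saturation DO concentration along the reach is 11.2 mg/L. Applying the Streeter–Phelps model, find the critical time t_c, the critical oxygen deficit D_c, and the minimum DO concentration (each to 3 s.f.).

t_c = [1/(k_r−k_1)] ln[(k_r/k_1)(1 − D₀(k_r−k_1)/(k_1 L₀))]
= [1/(1.02−0.250)] ln[(1.02/0.250)(1 − 3.93×0.7700/(0.250×50.9))]
= (1/0.7700) ln[4.080 × 0.7622] = 1.299 × ln(3.110) = 1.299 × 1.135 = 1.473 d.
D_c = (k_1/k_r) L₀ e^(−k_1 t_c) = (0.250/1.02) × 50.9 × e^(−0.250×1.473) = 0.2451 × 50.9 × 0.6919 = 8.631 mg/L.
Minimum DO = C_s − D_c = 11.2 − 8.631 = 2.569 mg/L.

t_c ≈ 1.47 d; D_c ≈ 8.63 mg/L; min DO ≈ 2.57 mg/L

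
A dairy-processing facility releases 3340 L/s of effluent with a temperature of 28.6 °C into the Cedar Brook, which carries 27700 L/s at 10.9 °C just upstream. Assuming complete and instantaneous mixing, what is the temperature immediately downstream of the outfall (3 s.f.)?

Flow-weighted mixing: C = (Q_r C_r + Q_w C_w)/(Q_r + Q_w)
= (27700×10.9 + 3340×28.6)/(27700 + 3340) = 397500/31040 = 12.80 °C.

12.8 °C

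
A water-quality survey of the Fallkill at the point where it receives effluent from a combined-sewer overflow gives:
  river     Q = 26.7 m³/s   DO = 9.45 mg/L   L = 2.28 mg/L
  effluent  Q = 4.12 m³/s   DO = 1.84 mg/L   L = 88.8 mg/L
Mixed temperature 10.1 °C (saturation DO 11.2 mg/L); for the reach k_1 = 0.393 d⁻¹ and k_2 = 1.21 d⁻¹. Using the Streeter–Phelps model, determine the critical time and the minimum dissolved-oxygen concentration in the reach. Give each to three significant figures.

t_c ≈ 0.719 d; minimum DO ≈ 7.81 mg/L

Mixed DO = (26.7×9.45 + 4.12×1.84)/(26.7+4.12) = 259.9/30.82 = 8.433 mg/L.
Mixed L₀ = (26.7×2.28 + 4.12×88.8)/(30.82) = 426.7/30.82 = 13.85 mg/L.
Initial deficit D₀ = C_s − DO₀ = 11.2 − 8.433 = 2.767 mg/L.
t_c = (1/0.8170) ln[(1.21/0.393)(1 − 2.767×0.8170/(0.393×13.85))] = 1.224 × ln(1.800) = 0.7192 d.
D_c = (0.393/1.21) × 13.85 × e^(−0.393×0.7192) = 0.3248 × 13.85 × 0.7538 = 3.390 mg/L.
Minimum DO = 11.2 − 3.390 = 7.810 mg/L.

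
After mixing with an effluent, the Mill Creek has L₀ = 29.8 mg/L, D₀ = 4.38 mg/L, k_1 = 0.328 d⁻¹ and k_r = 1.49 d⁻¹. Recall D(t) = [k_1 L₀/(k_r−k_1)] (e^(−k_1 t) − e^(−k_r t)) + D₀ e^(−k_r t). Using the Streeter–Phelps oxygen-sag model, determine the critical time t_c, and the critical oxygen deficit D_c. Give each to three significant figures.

At the critical point dD/dt = 0, so k_1 L₀ e^(−k_1 t) = k_r D. Substituting D(t) from the Streeter–Phelps equation and solving for t gives
t_c = ln[(k_r/k_1)(1 − D₀(k_r−k_1)/(k_1 L₀))] / (k_r−k_1).
Here k_r−k_1 = 1.162 d⁻¹ and 1 − D₀(k_r−k_1)/(k_1 L₀) = 1 − 4.38×1.162/(0.328×29.8) = 0.4793, so
t_c = ln(4.543 × 0.4793) / 1.162 = 0.7781 / 1.162 = 0.6696 d.
L(t_c) = L₀ e^(−k_1 t_c) = 29.8 × 0.8028 = 23.92 mg/L, and at the critical point k_r D_c = k_1 L, so D_c = (0.328/1.49) × 23.92 = 5.266 mg/L.

t_c ≈ 0.670 d; D_c ≈ 5.27 mg/L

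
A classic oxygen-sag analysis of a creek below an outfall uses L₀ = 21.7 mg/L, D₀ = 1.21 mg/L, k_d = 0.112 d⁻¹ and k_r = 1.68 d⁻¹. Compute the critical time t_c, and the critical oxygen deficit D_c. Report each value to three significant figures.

With k_r/k_d = 15.00 and 1 − D₀(k_r−k_d)/(k_d L₀) = 0.2194,
t_c = ln(15.00 × 0.2194) / (1.68 − 0.112) = ln(3.290) / 1.568 = 1.191/1.568 = 0.7596 d.
D_c = (k_d/k_r) L₀ e^(−k_d t_c) = (0.112/1.68) × 21.7 × e^(−0.112×0.7596) = 0.06667 × 21.7 × 0.9184 = 1.329 mg/L.

t_c ≈ 0.760 d; D_c ≈ 1.33 mg/L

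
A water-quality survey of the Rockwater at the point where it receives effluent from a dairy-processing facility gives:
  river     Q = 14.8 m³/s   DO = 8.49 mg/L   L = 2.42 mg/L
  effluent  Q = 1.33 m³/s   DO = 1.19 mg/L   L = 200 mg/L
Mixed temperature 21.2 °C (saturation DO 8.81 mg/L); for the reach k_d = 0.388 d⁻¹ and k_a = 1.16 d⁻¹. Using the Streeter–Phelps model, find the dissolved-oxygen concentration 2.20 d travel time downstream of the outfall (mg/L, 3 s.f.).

DO ≈ 5.47 mg/L

Mixed DO = (14.8×8.49 + 1.33×1.19)/(14.8+1.33) = 127.2/16.13 = 7.888 mg/L.
Mixed L₀ = (14.8×2.42 + 1.33×200)/(16.13) = 301.8/16.13 = 18.71 mg/L.
Initial deficit D₀ = C_s − DO₀ = 8.81 − 7.888 = 0.9219 mg/L.
D(2.20) = [0.388×18.71/(1.16−0.388)](e^(−0.388×2.20) − e^(−1.16×2.20)) + 0.9219 e^(−1.16×2.20)
= 9.404 × (0.4259 − 0.07793) + 0.9219 × 0.07793 = 3.344 mg/L.
DO = 8.81 − 3.344 = 5.466 mg/L.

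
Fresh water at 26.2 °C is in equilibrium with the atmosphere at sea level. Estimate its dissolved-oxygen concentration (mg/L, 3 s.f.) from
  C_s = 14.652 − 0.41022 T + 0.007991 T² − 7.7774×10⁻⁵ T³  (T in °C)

C_s ≈ 7.99 mg/L

C_s = 14.652 − 0.41022×26.2 + 0.007991×26.2² − 7.7774×10⁻⁵×26.2³ = 7.991 mg/L.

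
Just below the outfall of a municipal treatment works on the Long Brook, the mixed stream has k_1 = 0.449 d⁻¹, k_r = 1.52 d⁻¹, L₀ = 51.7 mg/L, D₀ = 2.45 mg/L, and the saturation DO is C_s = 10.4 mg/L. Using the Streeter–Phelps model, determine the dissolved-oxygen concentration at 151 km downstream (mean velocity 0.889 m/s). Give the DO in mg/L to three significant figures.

Travel time t = x/v = 151 km / (0.889 m/s) = 151000 m / 0.889 m/s = 169900 s = 1.966 d.
k_1 L₀/(k_r−k_1) = 0.449×51.7/(1.52−0.449) = 23.21/1.071 = 21.67 mg/L.
e^(−k_1 t) = e^(−0.449×1.966) = 0.4137; e^(−k_r t) = e^(−1.52×1.966) = 0.05038.
D = 21.67 × (0.4137 − 0.05038) + 2.45 × 0.05038 = 7.874 + 0.1234 = 7.998 mg/L.
DO = C_s − D = 10.4 − 7.998 = 2.402 mg/L.

DO ≈ 2.40 mg/L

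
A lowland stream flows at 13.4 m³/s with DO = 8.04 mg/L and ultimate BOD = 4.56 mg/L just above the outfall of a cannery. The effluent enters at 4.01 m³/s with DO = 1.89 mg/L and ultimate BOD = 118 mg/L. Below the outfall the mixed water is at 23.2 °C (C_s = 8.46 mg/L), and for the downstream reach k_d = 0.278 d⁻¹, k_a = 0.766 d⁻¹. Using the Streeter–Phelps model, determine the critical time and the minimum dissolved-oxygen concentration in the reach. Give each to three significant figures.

Mixed DO = (13.4×8.04 + 4.01×1.89)/(13.4+4.01) = 115.3/17.41 = 6.623 mg/L.
Mixed L₀ = (13.4×4.56 + 4.01×118)/(17.41) = 534.3/17.41 = 30.69 mg/L.
Initial deficit D₀ = C_s − DO₀ = 8.46 − 6.623 = 1.837 mg/L.
t_c = (1/0.4880) ln[(0.766/0.278)(1 − 1.837×0.4880/(0.278×30.69))] = 2.049 × ln(2.466) = 1.850 d.
D_c = (0.278/0.766) × 30.69 × e^(−0.278×1.850) = 0.3629 × 30.69 × 0.5980 = 6.660 mg/L.
Minimum DO = 8.46 − 6.660 = 1.800 mg/L.

t_c ≈ 1.85 d; minimum DO ≈ 1.80 mg/L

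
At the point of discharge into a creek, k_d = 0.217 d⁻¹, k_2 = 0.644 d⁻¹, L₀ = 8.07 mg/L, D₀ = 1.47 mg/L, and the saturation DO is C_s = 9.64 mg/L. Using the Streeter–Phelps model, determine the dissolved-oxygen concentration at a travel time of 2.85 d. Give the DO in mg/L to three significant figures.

k_d L₀/(k_2−k_d) = 0.217×8.07/(0.644−0.217) = 1.751/0.4270 = 4.101 mg/L.
e^(−k_d t) = e^(−0.217×2.850) = 0.5388; e^(−k_2 t) = e^(−0.644×2.850) = 0.1595.
D = 4.101 × (0.5388 − 0.1595) + 1.47 × 0.1595 = 1.555 + 0.2345 = 1.790 mg/L.
DO = C_s − D = 9.64 − 1.790 = 7.850 mg/L.

DO ≈ 7.85 mg/L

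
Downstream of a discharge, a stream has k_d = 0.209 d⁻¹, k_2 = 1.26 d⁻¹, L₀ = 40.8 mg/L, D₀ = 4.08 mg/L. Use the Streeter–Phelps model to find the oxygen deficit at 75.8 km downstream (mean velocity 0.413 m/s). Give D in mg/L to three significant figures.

D ≈ 4.93 mg/L

Travel time t = x/v = 75.8 km / (0.413 m/s) = 75800 m / 0.413 m/s = 183500 s = 2.124 d.
k_d L₀/(k_2−k_d) = 0.209×40.8/(1.26−0.209) = 8.527/1.051 = 8.113 mg/L.
e^(−k_d t) = e^(−0.209×2.124) = 0.6415; e^(−k_2 t) = e^(−1.26×2.124) = 0.06880.
D = 8.113 × (0.6415 − 0.06880) + 4.08 × 0.06880 = 4.646 + 0.2807 = 4.927 mg/L.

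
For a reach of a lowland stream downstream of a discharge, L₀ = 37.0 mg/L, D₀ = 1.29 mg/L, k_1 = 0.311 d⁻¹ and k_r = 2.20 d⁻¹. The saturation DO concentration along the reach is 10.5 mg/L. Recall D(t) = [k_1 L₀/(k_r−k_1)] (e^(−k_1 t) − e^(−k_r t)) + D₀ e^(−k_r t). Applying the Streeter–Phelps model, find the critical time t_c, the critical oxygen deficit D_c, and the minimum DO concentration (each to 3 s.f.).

t_c ≈ 0.910 d; D_c ≈ 3.94 mg/L; min DO ≈ 6.56 mg/L

At the critical point dD/dt = 0, so k_1 L₀ e^(−k_1 t) = k_r D. Substituting D(t) from the Streeter–Phelps equation and solving for t gives
t_c = ln[(k_r/k_1)(1 − D₀(k_r−k_1)/(k_1 L₀))] / (k_r−k_1).
Here k_r−k_1 = 1.889 d⁻¹ and 1 − D₀(k_r−k_1)/(k_1 L₀) = 1 − 1.29×1.889/(0.311×37.0) = 0.7882, so
t_c = ln(7.074 × 0.7882) / 1.889 = 1.718 / 1.889 = 0.9097 d.
L(t_c) = L₀ e^(−k_1 t_c) = 37.0 × 0.7536 = 27.88 mg/L, and at the critical point k_r D_c = k_1 L, so D_c = (0.311/2.20) × 27.88 = 3.942 mg/L.
Minimum DO = C_s − D_c = 10.5 − 3.942 = 6.558 mg/L.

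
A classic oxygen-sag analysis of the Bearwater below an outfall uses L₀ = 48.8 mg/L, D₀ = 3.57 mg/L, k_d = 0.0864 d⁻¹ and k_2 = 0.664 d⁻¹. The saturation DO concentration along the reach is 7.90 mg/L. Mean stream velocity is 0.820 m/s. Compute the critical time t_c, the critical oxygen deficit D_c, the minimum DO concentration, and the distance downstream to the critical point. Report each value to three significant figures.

With k_2/k_d = 7.685 and 1 − D₀(k_2−k_d)/(k_d L₀) = 0.5109,
t_c = ln(7.685 × 0.5109) / (0.664 − 0.0864) = ln(3.927) / 0.5776 = 1.368/0.5776 = 2.368 d.
L(t_c) = L₀ e^(−k_d t_c) = 48.8 × 0.8150 = 39.77 mg/L, and at the critical point k_2 D_c = k_d L, so D_c = (0.0864/0.664) × 39.77 = 5.175 mg/L.
Minimum DO = C_s − D_c = 7.90 − 5.175 = 2.725 mg/L.
x_c = v t_c = 0.820 m/s × 2.368 d × 86400 s/d = 167800 m ≈ 168 km.

t_c ≈ 2.37 d; D_c ≈ 5.17 mg/L; min DO ≈ 2.73 mg/L; x_c ≈ 168 km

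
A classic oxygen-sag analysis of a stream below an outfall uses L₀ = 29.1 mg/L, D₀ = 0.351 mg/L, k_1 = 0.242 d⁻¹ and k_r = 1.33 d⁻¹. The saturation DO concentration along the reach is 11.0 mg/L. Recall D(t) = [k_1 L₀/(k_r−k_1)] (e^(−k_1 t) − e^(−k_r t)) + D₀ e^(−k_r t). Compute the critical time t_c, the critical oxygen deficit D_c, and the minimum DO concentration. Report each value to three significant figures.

t_c ≈ 1.51 d; D_c ≈ 3.67 mg/L; min DO ≈ 7.33 mg/L

With k_r/k_1 = 5.496 and 1 − D₀(k_r−k_1)/(k_1 L₀) = 0.9458,
t_c = ln(5.496 × 0.9458) / (1.33 − 0.242) = ln(5.198) / 1.088 = 1.648/1.088 = 1.515 d.
D_c = (k_1/k_r) L₀ e^(−k_1 t_c) = (0.242/1.33) × 29.1 × e^(−0.242×1.515) = 0.1820 × 29.1 × 0.6931 = 3.670 mg/L.
Minimum DO = C_s − D_c = 11.0 − 3.670 = 7.330 mg/L.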